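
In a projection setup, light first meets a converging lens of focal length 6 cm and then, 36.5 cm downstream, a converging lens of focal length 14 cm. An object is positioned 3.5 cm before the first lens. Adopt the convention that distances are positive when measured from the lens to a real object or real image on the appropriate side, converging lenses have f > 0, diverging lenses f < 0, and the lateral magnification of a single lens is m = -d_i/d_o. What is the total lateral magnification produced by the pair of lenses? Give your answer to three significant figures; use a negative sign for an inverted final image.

First lens: d_i1 = 1/(1/6 - 1/3.5) = -8.400 cm.
m_1 = -(-8.400)/3.5 = 2.4000.
With d_i1 < 0 the first image is virtual and lies on the object side; the object distance for lens 2 is d_o2 = 36.5 - (-8.400) = 44.900 cm.
Second lens: d_i2 = 1/(1/14 - 1/(44.900)) = 20.343 cm.
m_2 = -(20.343)/(44.900) = -0.4531.
The system's lateral magnification is m_1 m_2 = (2.4000)(-0.4531) = -1.0874.

-1.09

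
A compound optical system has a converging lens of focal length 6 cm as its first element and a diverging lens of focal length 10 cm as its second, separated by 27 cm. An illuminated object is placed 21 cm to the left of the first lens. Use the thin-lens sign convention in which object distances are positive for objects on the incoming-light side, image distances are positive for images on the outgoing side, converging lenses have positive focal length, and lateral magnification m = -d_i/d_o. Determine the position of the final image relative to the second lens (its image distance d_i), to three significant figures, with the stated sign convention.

Lens 1: 1/d_i1 = 1/f_1 - 1/d_o1 = 1/6 - 1/21 = 0.11905 cm^-1, so d_i1 = 8.400 cm.
The intermediate image is 8.400 cm to the right of lens 1, so d_o2 = L - d_i1 = 27 - 8.400 = 18.600 cm.
Lens 2: 1/d_i2 = 1/f_2 - 1/d_o2 = 1/(-10) - 1/(18.600) = -0.15376 cm^-1, so d_i2 = -6.503 cm.

-6.50 cm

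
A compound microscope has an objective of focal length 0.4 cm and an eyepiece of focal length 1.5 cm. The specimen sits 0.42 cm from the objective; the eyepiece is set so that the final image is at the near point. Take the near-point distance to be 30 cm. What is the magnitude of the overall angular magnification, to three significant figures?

420

Objective: 1/d_i = 1/f_obj - 1/d_o = 1/0.4 - 1/0.42 = 0.11905 cm^-1, so d_i = 8.400 cm.
m_obj = -d_i/d_o = -8.400/0.42 = -20.000.
Eyepiece angular magnification (image at near point): M_eye = 1 + D/f_e = 1 + 30/1.5 = 21.000.
Overall M = m_obj x M_eye = (-20.000)(21.000) = -420.00.
|M| = 420.00.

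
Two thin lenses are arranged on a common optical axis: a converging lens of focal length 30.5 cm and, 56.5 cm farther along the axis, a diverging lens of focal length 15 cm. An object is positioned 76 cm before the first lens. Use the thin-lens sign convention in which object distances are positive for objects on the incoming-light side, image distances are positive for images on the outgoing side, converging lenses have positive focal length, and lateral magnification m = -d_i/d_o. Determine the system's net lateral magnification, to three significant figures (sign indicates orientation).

-0.489

First lens: d_i1 = 1/(1/30.5 - 1/76) = 50.945 cm.
m_1 = -(50.945)/76 = -0.6703.
The intermediate image is 50.945 cm to the right of lens 1, so d_o2 = L - d_i1 = 56.5 - 50.945 = 5.555 cm.
Second lens: d_i2 = 1/(1/(-15) - 1/(5.555)) = -4.054 cm.
m_2 = -(-4.054)/(5.555) = 0.7298.
Total m = m_1 x m_2 = (-0.6703)(0.7298) = -0.4892.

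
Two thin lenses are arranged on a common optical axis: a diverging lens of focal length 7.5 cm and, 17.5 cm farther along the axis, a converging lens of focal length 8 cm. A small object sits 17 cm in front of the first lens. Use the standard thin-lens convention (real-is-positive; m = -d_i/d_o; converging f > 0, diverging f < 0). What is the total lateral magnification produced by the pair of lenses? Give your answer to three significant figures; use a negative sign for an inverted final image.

Lens 1: 1/d_i1 = 1/f_1 - 1/d_o1 = 1/(-7.5) - 1/17 = -0.19216 cm^-1, so d_i1 = -5.204 cm.
m_1 = -(-5.204)/17 = 0.3061.
The intermediate image is virtual, 5.204 cm to the left of lens 1, so d_o2 = L - d_i1 = 17.5 - (-5.204) = 22.704 cm.
Lens 2: 1/d_i2 = 1/f_2 - 1/d_o2 = 1/8 - 1/(22.704) = 0.08096 cm^-1, so d_i2 = 12.353 cm.
m_2 = -(12.353)/(22.704) = -0.5441.
The system's lateral magnification is m_1 m_2 = (0.3061)(-0.5441) = -0.1666.

-0.167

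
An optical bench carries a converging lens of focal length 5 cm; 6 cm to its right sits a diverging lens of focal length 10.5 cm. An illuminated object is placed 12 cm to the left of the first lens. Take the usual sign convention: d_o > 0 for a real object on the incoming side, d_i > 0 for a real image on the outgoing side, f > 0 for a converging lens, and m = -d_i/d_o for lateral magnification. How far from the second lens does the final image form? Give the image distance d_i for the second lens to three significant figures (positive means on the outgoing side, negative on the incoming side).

3.41 cm

Applying the thin-lens equation to the first lens, 1/5 = 1/12 + 1/d_i1, which gives d_i1 = 8.571 cm.
This image would form 8.571 cm past lens 1, i.e. 2.571 cm beyond lens 2, so it is a virtual object for lens 2: d_o2 = 6 - 8.571 = -2.571 cm.
Applying the thin-lens equation again with f_2 = -10.5 cm and d_o2 = -2.571 cm gives d_i2 = 3.405 cm.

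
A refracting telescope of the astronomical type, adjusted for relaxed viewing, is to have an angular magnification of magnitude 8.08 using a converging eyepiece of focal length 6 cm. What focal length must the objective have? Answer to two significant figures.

|M| = f_obj/|f_eye|, so f_obj = |M| x |f_eye| = 8.08 x 6 = 48.480 cm.

48 cm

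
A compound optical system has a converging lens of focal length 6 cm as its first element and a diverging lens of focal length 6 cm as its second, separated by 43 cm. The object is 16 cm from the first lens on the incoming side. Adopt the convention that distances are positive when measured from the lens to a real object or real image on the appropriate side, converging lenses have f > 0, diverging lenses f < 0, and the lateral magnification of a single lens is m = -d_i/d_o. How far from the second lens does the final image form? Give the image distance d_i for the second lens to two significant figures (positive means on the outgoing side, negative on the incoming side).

-5.1 cm

Applying the thin-lens equation to the first lens, 1/6 = 1/16 + 1/d_i1, which gives d_i1 = 9.600 cm.
That image sits 33.400 cm in front of the second lens, so d_o2 = 33.400 cm.
Applying the thin-lens equation again with f_2 = -6 cm and d_o2 = 33.400 cm gives d_i2 = -5.086 cm.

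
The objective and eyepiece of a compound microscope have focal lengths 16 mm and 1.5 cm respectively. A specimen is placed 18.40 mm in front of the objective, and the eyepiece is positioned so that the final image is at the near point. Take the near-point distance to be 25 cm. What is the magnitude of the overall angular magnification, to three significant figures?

118

Convert to cm: f_obj = 16 mm = 1.6 cm; d_o = 18.40 mm = 1.84 cm.
Objective: 1/d_i = 1/f_obj - 1/d_o = 1/1.6 - 1/1.84 = 0.08152 cm^-1, so d_i = 12.267 cm.
m_obj = -d_i/d_o = -12.267/1.84 = -6.667.
Eyepiece angular magnification (image at near point): M_eye = 1 + D/f_e = 1 + 25/1.5 = 17.667.
Overall M = m_obj x M_eye = (-6.667)(17.667) = -117.78.
|M| = 117.78.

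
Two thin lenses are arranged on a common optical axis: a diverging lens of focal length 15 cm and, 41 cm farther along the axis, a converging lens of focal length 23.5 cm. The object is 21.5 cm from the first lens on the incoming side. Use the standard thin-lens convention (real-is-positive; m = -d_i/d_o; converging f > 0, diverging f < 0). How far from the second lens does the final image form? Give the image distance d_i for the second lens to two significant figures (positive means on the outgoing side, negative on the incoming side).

44 cm

Applying the thin-lens equation to the first lens, 1/(-15) = 1/21.5 + 1/d_i1, which gives d_i1 = -8.836 cm.
The intermediate image is virtual, 8.836 cm to the left of lens 1, so d_o2 = L - d_i1 = 41 - (-8.836) = 49.836 cm.
Applying the thin-lens equation again with f_2 = 23.5 cm and d_o2 = 49.836 cm gives d_i2 = 44.470 cm.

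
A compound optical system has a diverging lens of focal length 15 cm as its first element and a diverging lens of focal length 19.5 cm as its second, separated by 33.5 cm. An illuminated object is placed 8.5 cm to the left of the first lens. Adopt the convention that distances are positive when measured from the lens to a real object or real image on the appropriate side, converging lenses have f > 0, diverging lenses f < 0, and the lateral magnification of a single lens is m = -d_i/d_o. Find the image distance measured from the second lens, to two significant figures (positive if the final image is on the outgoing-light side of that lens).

Applying the thin-lens equation to the first lens, 1/(-15) = 1/8.5 + 1/d_i1, which gives d_i1 = -5.426 cm.
With d_i1 < 0 the first image is virtual and lies on the object side; the object distance for lens 2 is d_o2 = 33.5 - (-5.426) = 38.926 cm.
Applying the thin-lens equation again with f_2 = -19.5 cm and d_o2 = 38.926 cm gives d_i2 = -12.992 cm.

-13 cm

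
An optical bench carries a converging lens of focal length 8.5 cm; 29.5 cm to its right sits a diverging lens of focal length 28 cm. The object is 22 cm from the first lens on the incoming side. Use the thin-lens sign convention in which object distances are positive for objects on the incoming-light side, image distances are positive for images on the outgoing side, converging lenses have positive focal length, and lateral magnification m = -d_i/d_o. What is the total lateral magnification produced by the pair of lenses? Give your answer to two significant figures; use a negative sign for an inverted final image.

-0.40

Lens 1: 1/d_i1 = 1/f_1 - 1/d_o1 = 1/8.5 - 1/22 = 0.07219 cm^-1, so d_i1 = 13.852 cm.
m_1 = -(13.852)/22 = -0.6296.
That image sits 15.648 cm in front of the second lens, so d_o2 = 15.648 cm.
Lens 2: 1/d_i2 = 1/f_2 - 1/d_o2 = 1/(-28) - 1/(15.648) = -0.09962 cm^-1, so d_i2 = -10.038 cm.
m_2 = -(-10.038)/(15.648) = 0.6415.
Total m = m_1 x m_2 = (-0.6296)(0.6415) = -0.4039.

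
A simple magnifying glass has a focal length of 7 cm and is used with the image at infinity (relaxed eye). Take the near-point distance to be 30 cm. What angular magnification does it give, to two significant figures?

4.3

M = D/f = 30/7 = 4.286.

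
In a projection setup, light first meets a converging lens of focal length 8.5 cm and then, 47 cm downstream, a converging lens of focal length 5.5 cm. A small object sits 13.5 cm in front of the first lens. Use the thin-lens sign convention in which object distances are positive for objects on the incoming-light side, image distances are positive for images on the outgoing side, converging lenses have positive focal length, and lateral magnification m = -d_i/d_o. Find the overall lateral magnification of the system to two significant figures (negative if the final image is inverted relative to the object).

Applying the thin-lens equation to the first lens, 1/8.5 = 1/13.5 + 1/d_i1, which gives d_i1 = 22.950 cm.
Its lateral magnification is m_1 = -d_i1/d_o1 = -(22.950)/13.5 = -1.7000.
Object distance for lens 2: d_o2 = 47 - 22.950 = 24.050 cm.
Applying the thin-lens equation again with f_2 = 5.5 cm and d_o2 = 24.050 cm gives d_i2 = 7.131 cm.
m_2 = -(7.131)/(24.050) = -0.2965.
Total m = m_1 x m_2 = (-1.7000)(-0.2965) = 0.5040.

0.50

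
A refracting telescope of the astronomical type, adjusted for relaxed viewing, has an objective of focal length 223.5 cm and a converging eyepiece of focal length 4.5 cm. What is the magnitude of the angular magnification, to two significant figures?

|M| = f_obj/|f_eye| = 223.5/4.5 = 49.667.

50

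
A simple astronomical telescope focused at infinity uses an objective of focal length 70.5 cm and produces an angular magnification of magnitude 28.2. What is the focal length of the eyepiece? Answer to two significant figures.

2.5 cm

|M| = f_obj/f_eye, so f_eye = f_obj/|M| = 70.5/28.2 = 2.500 cm.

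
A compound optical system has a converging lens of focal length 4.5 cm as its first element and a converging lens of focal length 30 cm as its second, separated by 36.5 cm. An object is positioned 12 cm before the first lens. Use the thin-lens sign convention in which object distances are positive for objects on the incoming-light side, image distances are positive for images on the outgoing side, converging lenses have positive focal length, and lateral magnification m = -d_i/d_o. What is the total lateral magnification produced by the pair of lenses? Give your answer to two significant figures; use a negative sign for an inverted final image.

-26

Lens 1: 1/d_i1 = 1/f_1 - 1/d_o1 = 1/4.5 - 1/12 = 0.13889 cm^-1, so d_i1 = 7.200 cm.
m_1 = -(7.200)/12 = -0.6000.
That image sits 29.300 cm in front of the second lens, so d_o2 = 29.300 cm.
Lens 2: 1/d_i2 = 1/f_2 - 1/d_o2 = 1/30 - 1/(29.300) = -0.00080 cm^-1, so d_i2 = -1255.714 cm.
m_2 = -(-1255.714)/(29.300) = 42.8571.
Overall magnification: m = m_1 m_2 = -25.7143.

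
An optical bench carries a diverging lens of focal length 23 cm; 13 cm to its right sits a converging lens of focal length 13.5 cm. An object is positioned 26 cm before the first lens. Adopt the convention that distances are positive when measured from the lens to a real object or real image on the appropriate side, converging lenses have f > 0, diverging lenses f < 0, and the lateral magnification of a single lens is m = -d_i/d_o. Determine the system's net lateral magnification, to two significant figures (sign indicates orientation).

-0.54

Lens 1: 1/d_i1 = 1/f_1 - 1/d_o1 = 1/(-23) - 1/26 = -0.08194 cm^-1, so d_i1 = -12.204 cm.
m_1 = -(-12.204)/26 = 0.4694.
The intermediate image is virtual, 12.204 cm to the left of lens 1, so d_o2 = L - d_i1 = 13 - (-12.204) = 25.204 cm.
Lens 2: 1/d_i2 = 1/f_2 - 1/d_o2 = 1/13.5 - 1/(25.204) = 0.03440 cm^-1, so d_i2 = 29.071 cm.
m_2 = -(29.071)/(25.204) = -1.1534.
The system's lateral magnification is m_1 m_2 = (0.4694)(-1.1534) = -0.5414.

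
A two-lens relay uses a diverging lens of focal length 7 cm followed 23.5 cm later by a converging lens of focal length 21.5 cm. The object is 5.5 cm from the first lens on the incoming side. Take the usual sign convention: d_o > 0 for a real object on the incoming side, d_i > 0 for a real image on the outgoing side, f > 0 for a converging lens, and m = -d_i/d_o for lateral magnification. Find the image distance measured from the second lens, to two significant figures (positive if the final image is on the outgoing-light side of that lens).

110 cm

Applying the thin-lens equation to the first lens, 1/(-7) = 1/5.5 + 1/d_i1, which gives d_i1 = -3.080 cm.
The intermediate image is virtual, 3.080 cm to the left of lens 1, so d_o2 = L - d_i1 = 23.5 - (-3.080) = 26.580 cm.
Applying the thin-lens equation again with f_2 = 21.5 cm and d_o2 = 26.580 cm gives d_i2 = 112.494 cm.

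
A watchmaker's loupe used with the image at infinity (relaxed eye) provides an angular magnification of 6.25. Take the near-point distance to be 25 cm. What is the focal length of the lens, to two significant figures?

4.0 cm

For the image at infinity, M = D/f.
f = D/M = 25/6.25 = 4.000 cm.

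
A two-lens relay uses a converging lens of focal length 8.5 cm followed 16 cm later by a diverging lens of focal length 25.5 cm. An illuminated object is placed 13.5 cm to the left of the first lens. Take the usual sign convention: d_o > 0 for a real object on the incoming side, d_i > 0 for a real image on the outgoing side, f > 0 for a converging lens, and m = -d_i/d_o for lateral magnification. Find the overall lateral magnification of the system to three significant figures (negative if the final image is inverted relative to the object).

First lens: d_i1 = 1/(1/8.5 - 1/13.5) = 22.950 cm.
m_1 = -(22.950)/13.5 = -1.7000.
This image would form 22.950 cm past lens 1, i.e. 6.950 cm beyond lens 2, so it is a virtual object for lens 2: d_o2 = 16 - 22.950 = -6.950 cm.
Second lens: d_i2 = 1/(1/(-25.5) - 1/(-6.950)) = 9.554 cm.
m_2 = -(9.554)/(-6.950) = 1.3747.
Total m = m_1 x m_2 = (-1.7000)(1.3747) = -2.3369.

-2.34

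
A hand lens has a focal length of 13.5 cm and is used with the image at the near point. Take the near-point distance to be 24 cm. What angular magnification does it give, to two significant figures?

2.8

M = 1 + D/f = 1 + 24/13.5 = 2.778.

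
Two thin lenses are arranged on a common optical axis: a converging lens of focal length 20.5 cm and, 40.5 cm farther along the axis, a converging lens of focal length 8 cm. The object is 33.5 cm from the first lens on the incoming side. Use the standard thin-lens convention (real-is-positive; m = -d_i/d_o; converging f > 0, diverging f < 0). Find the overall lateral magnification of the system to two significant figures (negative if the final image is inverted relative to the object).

-0.62

Lens 1: 1/d_i1 = 1/f_1 - 1/d_o1 = 1/20.5 - 1/33.5 = 0.01893 cm^-1, so d_i1 = 52.827 cm.
m_1 = -(52.827)/33.5 = -1.5769.
Since 52.827 cm > 40.5 cm, the first image lies past the second lens and serves as a virtual object: d_o2 = L - d_i1 = -12.327 cm.
Lens 2: 1/d_i2 = 1/f_2 - 1/d_o2 = 1/8 - 1/(-12.327) = 0.20612 cm^-1, so d_i2 = 4.851 cm.
m_2 = -(4.851)/(-12.327) = 0.3936.
Total m = m_1 x m_2 = (-1.5769)(0.3936) = -0.6206.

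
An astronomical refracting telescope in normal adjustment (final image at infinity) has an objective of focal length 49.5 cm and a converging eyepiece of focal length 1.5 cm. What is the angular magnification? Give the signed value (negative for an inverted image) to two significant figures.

-33

M = -f_obj/f_eye = -49.5/(1.5) = -33.000.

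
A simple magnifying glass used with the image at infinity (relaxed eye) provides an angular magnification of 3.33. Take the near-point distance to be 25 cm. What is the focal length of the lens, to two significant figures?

7.5 cm

For the image at infinity, M = D/f.
f = D/M = 25/3.33 = 7.508 cm.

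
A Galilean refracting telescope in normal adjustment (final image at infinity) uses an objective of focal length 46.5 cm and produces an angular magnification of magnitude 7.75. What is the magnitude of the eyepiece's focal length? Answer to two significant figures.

6.0 cm

|M| = f_obj/|f_eye|, so |f_eye| = f_obj/|M| = 46.5/7.75 = 6.000 cm.
(The eyepiece is diverging, so its signed focal length is -6.000 cm.)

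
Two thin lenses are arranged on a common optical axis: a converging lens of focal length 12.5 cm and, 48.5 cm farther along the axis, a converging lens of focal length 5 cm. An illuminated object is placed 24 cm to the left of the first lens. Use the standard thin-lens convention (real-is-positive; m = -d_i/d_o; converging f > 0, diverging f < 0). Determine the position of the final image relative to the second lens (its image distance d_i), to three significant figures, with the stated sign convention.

6.44 cm

First lens: d_i1 = 1/(1/12.5 - 1/24) = 26.087 cm.
That image sits 22.413 cm in front of the second lens, so d_o2 = 22.413 cm.
Second lens: d_i2 = 1/(1/5 - 1/(22.413)) = 6.436 cm.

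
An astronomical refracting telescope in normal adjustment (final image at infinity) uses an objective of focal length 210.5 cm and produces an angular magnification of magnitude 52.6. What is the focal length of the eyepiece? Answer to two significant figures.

4.0 cm

|M| = f_obj/f_eye, so f_eye = f_obj/|M| = 210.5/52.6 = 4.002 cm.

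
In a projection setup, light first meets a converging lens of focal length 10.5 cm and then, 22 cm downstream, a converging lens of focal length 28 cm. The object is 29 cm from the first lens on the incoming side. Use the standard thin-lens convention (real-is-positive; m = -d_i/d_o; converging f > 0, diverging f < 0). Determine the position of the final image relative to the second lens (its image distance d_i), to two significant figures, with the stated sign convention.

-6.9 cm

Lens 1: 1/d_i1 = 1/f_1 - 1/d_o1 = 1/10.5 - 1/29 = 0.06076 cm^-1, so d_i1 = 16.459 cm.
Object distance for lens 2: d_o2 = 22 - 16.459 = 5.541 cm.
Lens 2: 1/d_i2 = 1/f_2 - 1/d_o2 = 1/28 - 1/(5.541) = -0.14477 cm^-1, so d_i2 = -6.907 cm.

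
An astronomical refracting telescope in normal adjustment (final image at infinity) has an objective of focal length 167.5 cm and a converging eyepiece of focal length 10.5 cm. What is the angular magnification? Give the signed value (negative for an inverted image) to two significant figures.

-16

M = -f_obj/f_eye = -167.5/(10.5) = -15.952.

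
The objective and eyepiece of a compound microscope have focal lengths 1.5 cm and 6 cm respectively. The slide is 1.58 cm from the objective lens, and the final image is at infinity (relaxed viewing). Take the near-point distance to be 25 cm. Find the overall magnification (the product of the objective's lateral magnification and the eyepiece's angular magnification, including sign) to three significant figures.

Objective: 1/d_i = 1/f_obj - 1/d_o = 1/1.5 - 1/1.58 = 0.03376 cm^-1, so d_i = 29.625 cm.
m_obj = -d_i/d_o = -29.625/1.58 = -18.750.
Eyepiece angular magnification (image at infinity): M_eye = D/f_e = 25/6 = 4.167.
Overall M = m_obj x M_eye = (-18.750)(4.167) = -78.12.

-78.1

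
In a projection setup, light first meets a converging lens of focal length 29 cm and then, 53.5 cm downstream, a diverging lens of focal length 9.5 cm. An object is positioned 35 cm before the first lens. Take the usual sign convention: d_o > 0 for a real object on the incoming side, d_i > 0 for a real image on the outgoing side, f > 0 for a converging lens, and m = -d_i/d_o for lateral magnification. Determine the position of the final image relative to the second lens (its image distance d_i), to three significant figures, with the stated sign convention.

-10.4 cm

Applying the thin-lens equation to the first lens, 1/29 = 1/35 + 1/d_i1, which gives d_i1 = 169.167 cm.
This image would form 169.167 cm past lens 1, i.e. 115.667 cm beyond lens 2, so it is a virtual object for lens 2: d_o2 = 53.5 - 169.167 = -115.667 cm.
Applying the thin-lens equation again with f_2 = -9.5 cm and d_o2 = -115.667 cm gives d_i2 = -10.350 cm.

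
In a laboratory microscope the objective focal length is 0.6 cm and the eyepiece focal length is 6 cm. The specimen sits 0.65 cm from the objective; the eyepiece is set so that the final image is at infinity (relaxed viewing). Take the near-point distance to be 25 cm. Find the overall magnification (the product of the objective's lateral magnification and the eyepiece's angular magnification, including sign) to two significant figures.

-50

Objective: 1/d_i = 1/f_obj - 1/d_o = 1/0.6 - 1/0.65 = 0.12821 cm^-1, so d_i = 7.800 cm.
m_obj = -d_i/d_o = -7.800/0.65 = -12.000.
Eyepiece angular magnification (image at infinity): M_eye = D/f_e = 25/6 = 4.167.
Overall M = m_obj x M_eye = (-12.000)(4.167) = -50.00.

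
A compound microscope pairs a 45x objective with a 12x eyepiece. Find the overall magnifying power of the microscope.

540

The overall magnification of a compound microscope is the product of the objective and eyepiece magnifications:
M = M_obj x M_eye = 45 x 12 = 540.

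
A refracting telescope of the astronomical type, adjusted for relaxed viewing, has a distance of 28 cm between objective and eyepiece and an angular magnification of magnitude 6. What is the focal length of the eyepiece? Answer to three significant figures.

4.00 cm

In normal adjustment the tube length equals f_obj + f_eye and |M| = f_obj/f_eye.
So f_obj = 6 f_eye and 6 f_eye + f_eye = 28 cm, giving f_eye = 28/7 = 4.000 cm and f_obj = 24.000 cm.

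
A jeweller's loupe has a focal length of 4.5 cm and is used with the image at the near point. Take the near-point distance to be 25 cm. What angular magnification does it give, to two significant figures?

6.6

M = 1 + D/f = 1 + 25/4.5 = 6.556.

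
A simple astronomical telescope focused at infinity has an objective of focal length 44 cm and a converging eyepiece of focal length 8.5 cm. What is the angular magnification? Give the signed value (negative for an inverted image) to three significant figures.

-5.18

M = -f_obj/f_eye = -44/(8.5) = -5.176.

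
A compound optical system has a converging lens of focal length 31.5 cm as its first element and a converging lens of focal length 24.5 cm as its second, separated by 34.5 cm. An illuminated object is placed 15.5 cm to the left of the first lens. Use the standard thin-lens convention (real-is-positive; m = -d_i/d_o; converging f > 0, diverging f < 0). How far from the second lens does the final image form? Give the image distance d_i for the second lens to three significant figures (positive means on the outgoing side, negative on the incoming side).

39.3 cm

First lens: d_i1 = 1/(1/31.5 - 1/15.5) = -30.516 cm.
With d_i1 < 0 the first image is virtual and lies on the object side; the object distance for lens 2 is d_o2 = 34.5 - (-30.516) = 65.016 cm.
Second lens: d_i2 = 1/(1/24.5 - 1/(65.016)) = 39.315 cm.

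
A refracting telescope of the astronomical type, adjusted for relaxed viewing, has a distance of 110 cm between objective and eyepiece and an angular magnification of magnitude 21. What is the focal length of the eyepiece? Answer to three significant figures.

5.00 cm

In normal adjustment the tube length equals f_obj + f_eye and |M| = f_obj/f_eye.
So f_obj = 21 f_eye and 21 f_eye + f_eye = 110 cm, giving f_eye = 110/22 = 5.000 cm and f_obj = 105.000 cm.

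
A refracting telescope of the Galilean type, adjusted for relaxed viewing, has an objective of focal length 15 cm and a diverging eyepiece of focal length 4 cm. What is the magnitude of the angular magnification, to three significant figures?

3.75

|M| = f_obj/|f_eye| = 15/4 = 3.750.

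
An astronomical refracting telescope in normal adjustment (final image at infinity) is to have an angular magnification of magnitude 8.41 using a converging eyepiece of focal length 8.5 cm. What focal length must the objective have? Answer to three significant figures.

|M| = f_obj/|f_eye|, so f_obj = |M| x |f_eye| = 8.41 x 8.5 = 71.485 cm.

71.5 cm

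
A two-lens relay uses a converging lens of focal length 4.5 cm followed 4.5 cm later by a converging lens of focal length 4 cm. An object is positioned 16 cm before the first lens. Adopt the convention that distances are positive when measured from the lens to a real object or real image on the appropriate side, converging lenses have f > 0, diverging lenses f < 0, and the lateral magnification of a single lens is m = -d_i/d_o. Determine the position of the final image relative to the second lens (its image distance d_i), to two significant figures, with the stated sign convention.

1.2 cm

First lens: d_i1 = 1/(1/4.5 - 1/16) = 6.261 cm.
This image would form 6.261 cm past lens 1, i.e. 1.761 cm beyond lens 2, so it is a virtual object for lens 2: d_o2 = 4.5 - 6.261 = -1.761 cm.
Second lens: d_i2 = 1/(1/4 - 1/(-1.761)) = 1.223 cm.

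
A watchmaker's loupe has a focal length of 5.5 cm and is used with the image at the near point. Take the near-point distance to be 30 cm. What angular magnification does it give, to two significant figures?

6.5

M = 1 + D/f = 1 + 30/5.5 = 6.455.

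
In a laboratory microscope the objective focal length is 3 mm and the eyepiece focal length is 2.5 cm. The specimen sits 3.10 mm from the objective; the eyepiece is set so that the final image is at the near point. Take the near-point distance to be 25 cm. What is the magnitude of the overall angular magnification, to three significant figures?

330

Convert to cm: f_obj = 3 mm = 0.3 cm; d_o = 3.10 mm = 0.31 cm.
Objective: 1/d_i = 1/f_obj - 1/d_o = 1/0.3 - 1/0.31 = 0.10753 cm^-1, so d_i = 9.300 cm.
m_obj = -d_i/d_o = -9.300/0.31 = -30.000.
Eyepiece angular magnification (image at near point): M_eye = 1 + D/f_e = 1 + 25/2.5 = 11.000.
Overall M = m_obj x M_eye = (-30.000)(11.000) = -330.00.
|M| = 330.00.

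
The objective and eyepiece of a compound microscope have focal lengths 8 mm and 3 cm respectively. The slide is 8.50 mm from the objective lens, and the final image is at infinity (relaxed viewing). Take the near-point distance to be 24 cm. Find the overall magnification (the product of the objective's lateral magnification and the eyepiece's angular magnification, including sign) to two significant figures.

-130

Convert to cm: f_obj = 8 mm = 0.8 cm; d_o = 8.50 mm = 0.85 cm.
Objective: 1/d_i = 1/f_obj - 1/d_o = 1/0.8 - 1/0.85 = 0.07353 cm^-1, so d_i = 13.600 cm.
m_obj = -d_i/d_o = -13.600/0.85 = -16.000.
Eyepiece angular magnification (image at infinity): M_eye = D/f_e = 24/3 = 8.000.
Overall M = m_obj x M_eye = (-16.000)(8.000) = -128.00.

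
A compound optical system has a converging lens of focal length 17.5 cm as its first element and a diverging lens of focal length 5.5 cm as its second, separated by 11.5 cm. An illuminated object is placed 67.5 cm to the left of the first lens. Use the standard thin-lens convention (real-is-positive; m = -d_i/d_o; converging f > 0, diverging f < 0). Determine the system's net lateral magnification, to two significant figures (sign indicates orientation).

First lens: d_i1 = 1/(1/17.5 - 1/67.5) = 23.625 cm.
m_1 = -(23.625)/67.5 = -0.3500.
Since 23.625 cm > 11.5 cm, the first image lies past the second lens and serves as a virtual object: d_o2 = L - d_i1 = -12.125 cm.
Second lens: d_i2 = 1/(1/(-5.5) - 1/(-12.125)) = -10.066 cm.
m_2 = -(-10.066)/(-12.125) = -0.8302.
Overall magnification: m = m_1 m_2 = 0.2906.

0.29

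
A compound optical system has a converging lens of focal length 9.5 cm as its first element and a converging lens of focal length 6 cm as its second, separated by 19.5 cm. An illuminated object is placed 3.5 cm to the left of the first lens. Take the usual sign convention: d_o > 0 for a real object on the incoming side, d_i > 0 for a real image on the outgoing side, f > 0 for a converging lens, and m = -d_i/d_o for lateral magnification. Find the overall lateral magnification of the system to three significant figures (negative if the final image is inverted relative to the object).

-0.499

First lens: d_i1 = 1/(1/9.5 - 1/3.5) = -5.542 cm.
m_1 = -(-5.542)/3.5 = 1.5833.
With d_i1 < 0 the first image is virtual and lies on the object side; the object distance for lens 2 is d_o2 = 19.5 - (-5.542) = 25.042 cm.
Second lens: d_i2 = 1/(1/6 - 1/(25.042)) = 7.891 cm.
m_2 = -(7.891)/(25.042) = -0.3151.
Overall magnification: m = m_1 m_2 = -0.4989.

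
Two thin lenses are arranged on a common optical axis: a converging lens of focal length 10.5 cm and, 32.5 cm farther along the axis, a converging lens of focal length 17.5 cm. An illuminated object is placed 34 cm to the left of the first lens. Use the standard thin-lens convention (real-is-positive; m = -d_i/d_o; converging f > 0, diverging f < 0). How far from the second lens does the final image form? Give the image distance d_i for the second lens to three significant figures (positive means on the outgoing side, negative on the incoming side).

Lens 1: 1/d_i1 = 1/f_1 - 1/d_o1 = 1/10.5 - 1/34 = 0.06583 cm^-1, so d_i1 = 15.191 cm.
That image sits 17.309 cm in front of the second lens, so d_o2 = 17.309 cm.
Lens 2: 1/d_i2 = 1/f_2 - 1/d_o2 = 1/17.5 - 1/(17.309) = -0.00063 cm^-1, so d_i2 = -1581.806 cm.

-1580 cm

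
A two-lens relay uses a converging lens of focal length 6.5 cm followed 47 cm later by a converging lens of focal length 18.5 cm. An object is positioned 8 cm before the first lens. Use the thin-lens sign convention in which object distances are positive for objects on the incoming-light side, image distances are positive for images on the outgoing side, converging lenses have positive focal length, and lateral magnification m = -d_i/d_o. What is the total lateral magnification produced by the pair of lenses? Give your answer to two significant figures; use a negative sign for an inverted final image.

-13

First lens: d_i1 = 1/(1/6.5 - 1/8) = 34.667 cm.
m_1 = -(34.667)/8 = -4.3333.
The intermediate image is 34.667 cm to the right of lens 1, so d_o2 = L - d_i1 = 47 - 34.667 = 12.333 cm.
Second lens: d_i2 = 1/(1/18.5 - 1/(12.333)) = -37.000 cm.
m_2 = -(-37.000)/(12.333) = 3.0000.
The system's lateral magnification is m_1 m_2 = (-4.3333)(3.0000) = -13.0000.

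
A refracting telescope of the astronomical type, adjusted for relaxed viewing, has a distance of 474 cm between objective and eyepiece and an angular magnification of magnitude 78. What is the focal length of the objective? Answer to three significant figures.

468 cm

In normal adjustment the tube length equals f_obj + f_eye and |M| = f_obj/f_eye.
So f_obj = 78 f_eye and 78 f_eye + f_eye = 474 cm, giving f_eye = 474/79 = 6.000 cm and f_obj = 468.000 cm.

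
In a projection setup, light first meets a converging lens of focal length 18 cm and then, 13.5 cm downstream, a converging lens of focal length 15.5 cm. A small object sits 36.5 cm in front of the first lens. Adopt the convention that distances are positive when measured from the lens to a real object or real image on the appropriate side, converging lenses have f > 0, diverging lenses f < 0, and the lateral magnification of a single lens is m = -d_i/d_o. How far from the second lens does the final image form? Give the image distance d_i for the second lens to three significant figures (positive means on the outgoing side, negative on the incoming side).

Applying the thin-lens equation to the first lens, 1/18 = 1/36.5 + 1/d_i1, which gives d_i1 = 35.514 cm.
Since 35.514 cm > 13.5 cm, the first image lies past the second lens and serves as a virtual object: d_o2 = L - d_i1 = -22.014 cm.
Applying the thin-lens equation again with f_2 = 15.5 cm and d_o2 = -22.014 cm gives d_i2 = 9.096 cm.

9.10 cm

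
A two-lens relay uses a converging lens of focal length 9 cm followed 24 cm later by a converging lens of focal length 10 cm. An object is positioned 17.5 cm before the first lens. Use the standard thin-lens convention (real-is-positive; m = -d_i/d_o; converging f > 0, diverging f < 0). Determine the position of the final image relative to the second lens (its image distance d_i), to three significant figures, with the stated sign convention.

-12.1 cm

Applying the thin-lens equation to the first lens, 1/9 = 1/17.5 + 1/d_i1, which gives d_i1 = 18.529 cm.
The intermediate image is 18.529 cm to the right of lens 1, so d_o2 = L - d_i1 = 24 - 18.529 = 5.471 cm.
Applying the thin-lens equation again with f_2 = 10 cm and d_o2 = 5.471 cm gives d_i2 = -12.078 cm.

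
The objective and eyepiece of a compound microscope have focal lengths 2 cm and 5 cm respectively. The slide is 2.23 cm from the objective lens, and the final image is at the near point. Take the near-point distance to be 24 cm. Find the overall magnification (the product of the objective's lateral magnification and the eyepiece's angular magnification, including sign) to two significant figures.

Objective: 1/d_i = 1/f_obj - 1/d_o = 1/2 - 1/2.23 = 0.05157 cm^-1, so d_i = 19.391 cm.
m_obj = -d_i/d_o = -19.391/2.23 = -8.696.
Eyepiece angular magnification (image at near point): M_eye = 1 + D/f_e = 1 + 24/5 = 5.800.
Overall M = m_obj x M_eye = (-8.696)(5.800) = -50.43.

-50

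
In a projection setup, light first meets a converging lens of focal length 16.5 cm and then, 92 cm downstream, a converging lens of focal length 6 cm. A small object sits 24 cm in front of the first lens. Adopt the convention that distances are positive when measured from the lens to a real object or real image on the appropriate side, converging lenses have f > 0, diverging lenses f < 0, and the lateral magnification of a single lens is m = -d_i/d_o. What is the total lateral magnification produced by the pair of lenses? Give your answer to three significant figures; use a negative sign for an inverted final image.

First lens: d_i1 = 1/(1/16.5 - 1/24) = 52.800 cm.
m_1 = -(52.800)/24 = -2.2000.
The intermediate image is 52.800 cm to the right of lens 1, so d_o2 = L - d_i1 = 92 - 52.800 = 39.200 cm.
Second lens: d_i2 = 1/(1/6 - 1/(39.200)) = 7.084 cm.
m_2 = -(7.084)/(39.200) = -0.1807.
Overall magnification: m = m_1 m_2 = 0.3976.

0.398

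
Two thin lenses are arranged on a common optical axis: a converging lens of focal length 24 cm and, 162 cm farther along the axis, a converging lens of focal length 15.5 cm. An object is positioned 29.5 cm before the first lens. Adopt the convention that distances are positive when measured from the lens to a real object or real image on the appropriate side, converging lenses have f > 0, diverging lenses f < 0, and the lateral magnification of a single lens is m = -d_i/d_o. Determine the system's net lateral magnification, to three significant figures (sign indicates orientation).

Lens 1: 1/d_i1 = 1/f_1 - 1/d_o1 = 1/24 - 1/29.5 = 0.00777 cm^-1, so d_i1 = 128.727 cm.
m_1 = -(128.727)/29.5 = -4.3636.
Object distance for lens 2: d_o2 = 162 - 128.727 = 33.273 cm.
Lens 2: 1/d_i2 = 1/f_2 - 1/d_o2 = 1/15.5 - 1/(33.273) = 0.03446 cm^-1, so d_i2 = 29.018 cm.
m_2 = -(29.018)/(33.273) = -0.8721.
Overall magnification: m = m_1 m_2 = 3.8056.

3.81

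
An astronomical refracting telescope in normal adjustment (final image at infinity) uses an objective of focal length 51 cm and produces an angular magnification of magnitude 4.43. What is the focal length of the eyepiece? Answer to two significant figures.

12 cm

|M| = f_obj/f_eye, so f_eye = f_obj/|M| = 51/4.43 = 11.512 cm.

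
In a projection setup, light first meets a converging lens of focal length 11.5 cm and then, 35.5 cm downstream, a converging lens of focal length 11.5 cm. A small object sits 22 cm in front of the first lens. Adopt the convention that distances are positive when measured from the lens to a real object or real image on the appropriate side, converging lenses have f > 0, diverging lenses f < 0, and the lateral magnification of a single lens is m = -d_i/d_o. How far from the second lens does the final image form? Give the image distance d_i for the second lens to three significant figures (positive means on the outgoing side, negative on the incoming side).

-1380 cm

First lens: d_i1 = 1/(1/11.5 - 1/22) = 24.095 cm.
The intermediate image is 24.095 cm to the right of lens 1, so d_o2 = L - d_i1 = 35.5 - 24.095 = 11.405 cm.
Second lens: d_i2 = 1/(1/11.5 - 1/(11.405)) = -1377.125 cm.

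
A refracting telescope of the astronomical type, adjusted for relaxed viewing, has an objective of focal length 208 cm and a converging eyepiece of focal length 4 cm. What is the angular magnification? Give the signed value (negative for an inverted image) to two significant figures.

M = -f_obj/f_eye = -208/(4) = -52.000.

-52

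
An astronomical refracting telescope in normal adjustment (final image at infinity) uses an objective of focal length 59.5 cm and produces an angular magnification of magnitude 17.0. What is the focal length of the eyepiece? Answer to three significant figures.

3.50 cm

|M| = f_obj/f_eye, so f_eye = f_obj/|M| = 59.5/17.0 = 3.500 cm.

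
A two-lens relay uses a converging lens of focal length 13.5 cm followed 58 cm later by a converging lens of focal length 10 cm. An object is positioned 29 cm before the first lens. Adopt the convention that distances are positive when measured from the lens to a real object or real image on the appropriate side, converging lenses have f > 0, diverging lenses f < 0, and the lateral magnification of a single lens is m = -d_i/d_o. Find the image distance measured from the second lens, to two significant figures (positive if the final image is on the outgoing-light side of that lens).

Applying the thin-lens equation to the first lens, 1/13.5 = 1/29 + 1/d_i1, which gives d_i1 = 25.258 cm.
The intermediate image is 25.258 cm to the right of lens 1, so d_o2 = L - d_i1 = 58 - 25.258 = 32.742 cm.
Applying the thin-lens equation again with f_2 = 10 cm and d_o2 = 32.742 cm gives d_i2 = 14.397 cm.

14 cm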